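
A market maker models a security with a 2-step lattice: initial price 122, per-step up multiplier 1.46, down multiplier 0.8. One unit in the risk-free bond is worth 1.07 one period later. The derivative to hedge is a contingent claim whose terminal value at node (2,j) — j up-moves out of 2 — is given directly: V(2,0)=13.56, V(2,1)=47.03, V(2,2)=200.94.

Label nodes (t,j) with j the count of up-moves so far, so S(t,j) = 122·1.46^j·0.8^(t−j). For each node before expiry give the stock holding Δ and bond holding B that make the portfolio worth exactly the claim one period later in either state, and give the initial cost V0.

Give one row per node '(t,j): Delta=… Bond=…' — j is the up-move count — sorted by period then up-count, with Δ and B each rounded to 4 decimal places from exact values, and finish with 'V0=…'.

The replicating-portfolio and risk-neutral prices coincide; use p* = (1.07−0.8)/(1.46−0.8) = 0.4091 for the latter.
Terminal payoffs: V(2,0)=13.5600, V(2,1)=47.0300, V(2,2)=200.9400
  t=1,j=0: stock 97.6000 → up 142.4960 (V=47.0300), down 78.0800 (V=13.5600). Price 25.4694; hedge Δ=0.5196, bond B=-25.2427.
  t=1,j=1: stock 178.1200 → up 260.0552 (V=200.9400), down 142.4960 (V=47.0300). Price 102.7974; hedge Δ=1.3092, bond B=-130.3996.
  t=0,j=0: stock 122.0000 → up 178.1200 (V=102.7974), down 97.6000 (V=25.4694). Price 53.3678; hedge Δ=0.9604, bond B=-63.7957.
Self-financing check: at every node Δ·S+B equals the discounted successor values.

(0,0): Delta=0.9604 Bond=-63.7957
(1,0): Delta=0.5196 Bond=-25.2427
(1,1): Delta=1.3092 Bond=-130.3996
V0=53.3678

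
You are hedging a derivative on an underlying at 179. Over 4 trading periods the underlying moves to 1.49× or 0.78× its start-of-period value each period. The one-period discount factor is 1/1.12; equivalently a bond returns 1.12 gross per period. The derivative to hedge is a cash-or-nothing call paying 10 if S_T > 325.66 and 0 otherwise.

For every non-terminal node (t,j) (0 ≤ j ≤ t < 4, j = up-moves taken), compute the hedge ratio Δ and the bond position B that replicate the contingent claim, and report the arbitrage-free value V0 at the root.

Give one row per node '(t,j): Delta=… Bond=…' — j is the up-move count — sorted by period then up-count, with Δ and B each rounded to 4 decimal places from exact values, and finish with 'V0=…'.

Risk-neutral probability p* = (R−d)/(u−d) = (1.12−0.78)/(1.49−0.78) = 0.4789.
At expiry t=4: V(4,0)=0.0000, V(4,1)=0.0000, V(4,2)=0.0000, V(4,3)=10.0000, V(4,4)=10.0000
Node (3,0) S=84.9448: V=(p*·0.0000+(1−p*)·0.0000)/1.12=0.0000; Δ=(0.0000−0.0000)/(126.5678−66.2570)=0.0000; B=V−Δ·S=0.0000
Node (3,1) S=162.2664: V=(p*·0.0000+(1−p*)·0.0000)/1.12=0.0000; Δ=(0.0000−0.0000)/(241.7769−126.5678)=0.0000; B=V−Δ·S=0.0000
Node (3,2) S=309.9704: V=(p*·10.0000+(1−p*)·0.0000)/1.12=4.2757; Δ=(10.0000−0.0000)/(461.8558−241.7769)=0.0454; B=V−Δ·S=-9.8089
Node (3,3) S=592.1229: V=(p*·10.0000+(1−p*)·10.0000)/1.12=8.9286; Δ=(10.0000−10.0000)/(882.2631−461.8558)=0.0000; B=V−Δ·S=8.9286
Node (2,0) S=108.9036: V=(p*·0.0000+(1−p*)·0.0000)/1.12=0.0000; Δ=(0.0000−0.0000)/(162.2664−84.9448)=0.0000; B=V−Δ·S=0.0000
Node (2,1) S=208.0338: V=(p*·4.2757+(1−p*)·0.0000)/1.12=1.8281; Δ=(4.2757−0.0000)/(309.9704−162.2664)=0.0289; B=V−Δ·S=-4.1939
Node (2,2) S=397.3979: V=(p*·8.9286+(1−p*)·4.2757)/1.12=5.8070; Δ=(8.9286−4.2757)/(592.1229−309.9704)=0.0165; B=V−Δ·S=-0.7464
Node (1,0) S=139.6200: V=(p*·1.8281+(1−p*)·0.0000)/1.12=0.7816; Δ=(1.8281−0.0000)/(208.0338−108.9036)=0.0184; B=V−Δ·S=-1.7932
Node (1,1) S=266.7100: V=(p*·5.8070+(1−p*)·1.8281)/1.12=3.3335; Δ=(5.8070−1.8281)/(397.3979−208.0338)=0.0210; B=V−Δ·S=-2.2705
Node (0,0) S=179.0000: V=(p*·3.3335+(1−p*)·0.7816)/1.12=1.7890; Δ=(3.3335−0.7816)/(266.7100−139.6200)=0.0201; B=V−Δ·S=-1.8052
Root portfolio cost Δ·179+B reproduces V0=1.7890.

(0,0): Delta=0.0201 Bond=-1.8052
(1,0): Delta=0.0184 Bond=-1.7932
(1,1): Delta=0.0210 Bond=-2.2705
(2,0): Delta=0.0000 Bond=0.0000
(2,1): Delta=0.0289 Bond=-4.1939
(2,2): Delta=0.0165 Bond=-0.7464
(3,0): Delta=0.0000 Bond=0.0000
(3,1): Delta=0.0000 Bond=0.0000
(3,2): Delta=0.0454 Bond=-9.8089
(3,3): Delta=0.0000 Bond=8.9286
V0=1.7890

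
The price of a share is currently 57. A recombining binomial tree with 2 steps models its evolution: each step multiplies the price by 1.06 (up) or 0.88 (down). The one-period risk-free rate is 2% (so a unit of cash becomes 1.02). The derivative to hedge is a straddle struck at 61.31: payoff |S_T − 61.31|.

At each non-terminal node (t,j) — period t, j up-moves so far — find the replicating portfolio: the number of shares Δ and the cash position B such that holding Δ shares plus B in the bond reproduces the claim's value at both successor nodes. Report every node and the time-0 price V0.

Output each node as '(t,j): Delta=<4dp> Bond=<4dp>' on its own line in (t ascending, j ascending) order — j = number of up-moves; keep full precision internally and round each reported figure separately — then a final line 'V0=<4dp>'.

The replicating-portfolio and risk-neutral prices coincide; use p* = (1.02−0.88)/(1.06−0.88) = 0.7778 for the latter.
Terminal payoffs: V(2,0)=17.1692, V(2,1)=8.1404, V(2,2)=2.7352
Node (1,0) S=50.1600: V=(p*·8.1404+(1−p*)·17.1692)/1.02=9.9478; Δ=(8.1404−17.1692)/(53.1696−44.1408)=-1.0000; B=V−Δ·S=60.1078
Node (1,1) S=60.4200: V=(p*·2.7352+(1−p*)·8.1404)/1.02=3.8592; Δ=(2.7352−8.1404)/(64.0452−53.1696)=-0.4970; B=V−Δ·S=33.8881
Node (0,0) S=57.0000: V=(p*·3.8592+(1−p*)·9.9478)/1.02=5.1100; Δ=(3.8592−9.9478)/(60.4200−50.1600)=-0.5934; B=V−Δ·S=38.9360
The time-0 hedge costs 5.1100, which is the no-arbitrage price.

(0,0): Delta=-0.5934 Bond=38.9360
(1,0): Delta=-1.0000 Bond=60.1078
(1,1): Delta=-0.4970 Bond=33.8881
V0=5.1100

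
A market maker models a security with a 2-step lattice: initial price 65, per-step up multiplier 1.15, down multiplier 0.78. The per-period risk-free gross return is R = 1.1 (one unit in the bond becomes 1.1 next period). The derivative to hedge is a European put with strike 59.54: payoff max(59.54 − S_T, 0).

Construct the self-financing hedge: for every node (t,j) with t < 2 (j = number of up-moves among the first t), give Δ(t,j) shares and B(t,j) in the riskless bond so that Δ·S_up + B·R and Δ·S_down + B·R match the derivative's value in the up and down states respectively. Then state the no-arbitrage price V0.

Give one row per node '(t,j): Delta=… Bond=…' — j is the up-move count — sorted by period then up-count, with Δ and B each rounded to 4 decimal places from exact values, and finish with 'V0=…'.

(0,0): Delta=-0.1362 Bond=9.3932
(1,0): Delta=-1.0000 Bond=54.1273
(1,1): Delta=-0.0447 Bond=3.4896
V0=0.5403

No-arbitrage ⇒ martingale measure with p* = (R−d)/(u−d) = 0.8649.
At expiry t=2: V(2,0)=19.9940, V(2,1)=1.2350, V(2,2)=0.0000
(1,0): S=50.7000. Δ = (V_up−V_dn)/(S_up−S_dn) = (1.2350−19.9940)/(58.3050−39.5460) = -1.0000. V = [p*·1.2350 + (1−p*)·19.9940]/1.1 = 3.4273. B = V − Δ·S = 54.1273.
(1,1): S=74.7500. Δ = (V_up−V_dn)/(S_up−S_dn) = (0.0000−1.2350)/(85.9625−58.3050) = -0.0447. V = [p*·0.0000 + (1−p*)·1.2350]/1.1 = 0.1517. B = V − Δ·S = 3.4896.
(0,0): S=65.0000. Δ = (V_up−V_dn)/(S_up−S_dn) = (0.1517−3.4273)/(74.7500−50.7000) = -0.1362. V = [p*·0.1517 + (1−p*)·3.4273]/1.1 = 0.5403. B = V − Δ·S = 9.3932.
Root portfolio cost Δ·65+B reproduces V0=0.5403.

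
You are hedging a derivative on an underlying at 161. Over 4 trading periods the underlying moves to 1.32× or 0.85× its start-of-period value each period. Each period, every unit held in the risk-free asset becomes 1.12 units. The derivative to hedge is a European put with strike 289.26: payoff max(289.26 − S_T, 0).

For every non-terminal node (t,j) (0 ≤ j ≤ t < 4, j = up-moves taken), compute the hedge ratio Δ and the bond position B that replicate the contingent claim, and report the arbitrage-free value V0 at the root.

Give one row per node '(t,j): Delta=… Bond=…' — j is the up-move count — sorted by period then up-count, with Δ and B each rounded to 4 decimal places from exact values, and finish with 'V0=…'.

Under the risk-neutral measure, an up-move has probability p* = (R−d)/(u−d) = 0.5745 and values discount at R = 1.12.
At expiry t=4: V(4,0)=205.2170, V(4,1)=158.7462, V(4,2)=86.5797, V(4,3)=0.0000, V(4,4)=0.0000
(3,0): S=98.8741. Δ = (V_up−V_dn)/(S_up−S_dn) = (158.7462−205.2170)/(130.5138−84.0430) = -1.0000. V = [p*·158.7462 + (1−p*)·205.2170]/1.12 = 159.3937. B = V − Δ·S = 258.2679.
(3,1): S=153.5457. Δ = (V_up−V_dn)/(S_up−S_dn) = (86.5797−158.7462)/(202.6803−130.5138) = -1.0000. V = [p*·86.5797 + (1−p*)·158.7462]/1.12 = 104.7222. B = V − Δ·S = 258.2679.
(3,2): S=238.4474. Δ = (V_up−V_dn)/(S_up−S_dn) = (0.0000−86.5797)/(314.7506−202.6803) = -0.7725. V = [p*·0.0000 + (1−p*)·86.5797]/1.12 = 32.8950. B = V − Δ·S = 217.1071.
(3,3): S=370.2948. Δ = (V_up−V_dn)/(S_up−S_dn) = (0.0000−0.0000)/(488.7892−314.7506) = 0.0000. V = [p*·0.0000 + (1−p*)·0.0000]/1.12 = 0.0000. B = V − Δ·S = 0.0000.
(2,0): S=116.3225. Δ = (V_up−V_dn)/(S_up−S_dn) = (104.7222−159.3937)/(153.5457−98.8741) = -1.0000. V = [p*·104.7222 + (1−p*)·159.3937]/1.12 = 114.2738. B = V − Δ·S = 230.5963.
(2,1): S=180.6420. Δ = (V_up−V_dn)/(S_up−S_dn) = (32.8950−104.7222)/(238.4474−153.5457) = -0.8460. V = [p*·32.8950 + (1−p*)·104.7222]/1.12 = 56.6605. B = V − Δ·S = 209.4842.
(2,2): S=280.5264. Δ = (V_up−V_dn)/(S_up−S_dn) = (0.0000−32.8950)/(370.2948−238.4474) = -0.2495. V = [p*·0.0000 + (1−p*)·32.8950]/1.12 = 12.4981. B = V − Δ·S = 82.4875.
(1,0): S=136.8500. Δ = (V_up−V_dn)/(S_up−S_dn) = (56.6605−114.2738)/(180.6420−116.3225) = -0.8957. V = [p*·56.6605 + (1−p*)·114.2738]/1.12 = 72.4793. B = V − Δ·S = 195.0608.
(1,1): S=212.5200. Δ = (V_up−V_dn)/(S_up−S_dn) = (12.4981−56.6605)/(280.5264−180.6420) = -0.4421. V = [p*·12.4981 + (1−p*)·56.6605]/1.12 = 27.9380. B = V − Δ·S = 121.9006.
(0,0): S=161.0000. Δ = (V_up−V_dn)/(S_up−S_dn) = (27.9380−72.4793)/(212.5200−136.8500) = -0.5886. V = [p*·27.9380 + (1−p*)·72.4793]/1.12 = 41.8676. B = V − Δ·S = 136.6362.
The time-0 hedge costs 41.8676, which is the no-arbitrage price.

(0,0): Delta=-0.5886 Bond=136.6362
(1,0): Delta=-0.8957 Bond=195.0608
(1,1): Delta=-0.4421 Bond=121.9006
(2,0): Delta=-1.0000 Bond=230.5963
(2,1): Delta=-0.8460 Bond=209.4842
(2,2): Delta=-0.2495 Bond=82.4875
(3,0): Delta=-1.0000 Bond=258.2679
(3,1): Delta=-1.0000 Bond=258.2679
(3,2): Delta=-0.7725 Bond=217.1071
(3,3): Delta=0.0000 Bond=0.0000
V0=41.8676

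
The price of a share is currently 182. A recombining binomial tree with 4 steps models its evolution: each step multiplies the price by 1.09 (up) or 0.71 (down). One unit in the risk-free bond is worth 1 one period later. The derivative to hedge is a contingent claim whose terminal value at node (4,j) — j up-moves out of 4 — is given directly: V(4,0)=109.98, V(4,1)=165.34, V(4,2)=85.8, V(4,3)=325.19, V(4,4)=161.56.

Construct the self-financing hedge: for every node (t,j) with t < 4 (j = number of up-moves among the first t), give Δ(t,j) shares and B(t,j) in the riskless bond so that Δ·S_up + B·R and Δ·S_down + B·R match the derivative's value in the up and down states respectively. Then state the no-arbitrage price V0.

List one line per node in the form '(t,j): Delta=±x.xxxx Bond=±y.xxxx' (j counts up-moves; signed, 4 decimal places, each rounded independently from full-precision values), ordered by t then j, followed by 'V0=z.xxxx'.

The replicating-portfolio and risk-neutral prices coincide; use p* = (1−0.71)/(1.09−0.71) = 0.7632 for the latter.
At expiry t=4: V(4,0)=109.9800, V(4,1)=165.3400, V(4,2)=85.8000, V(4,3)=325.1900, V(4,4)=161.5600
(3,0): S=65.1398. Δ = (V_up−V_dn)/(S_up−S_dn) = (165.3400−109.9800)/(71.0024−46.2493) = 2.2365. V = [p*·165.3400 + (1−p*)·109.9800]/1 = 152.2284. B = V − Δ·S = 6.5442.
(3,1): S=100.0034. Δ = (V_up−V_dn)/(S_up−S_dn) = (85.8000−165.3400)/(109.0037−71.0024) = -2.0931. V = [p*·85.8000 + (1−p*)·165.3400]/1 = 104.6384. B = V − Δ·S = 313.9542.
(3,2): S=153.5263. Δ = (V_up−V_dn)/(S_up−S_dn) = (325.1900−85.8000)/(167.3436−109.0037) = 4.1034. V = [p*·325.1900 + (1−p*)·85.8000]/1 = 268.4924. B = V − Δ·S = -361.4813.
(3,3): S=235.6953. Δ = (V_up−V_dn)/(S_up−S_dn) = (161.5600−325.1900)/(256.9079−167.3436) = -1.8270. V = [p*·161.5600 + (1−p*)·325.1900]/1 = 200.3145. B = V − Δ·S = 630.9197.
(2,0): S=91.7462. Δ = (V_up−V_dn)/(S_up−S_dn) = (104.6384−152.2284)/(100.0034−65.1398) = -1.3650. V = [p*·104.6384 + (1−p*)·152.2284]/1 = 115.9097. B = V − Δ·S = 241.1466.
(2,1): S=140.8498. Δ = (V_up−V_dn)/(S_up−S_dn) = (268.4924−104.6384)/(153.5263−100.0034) = 3.0614. V = [p*·268.4924 + (1−p*)·104.6384]/1 = 229.6849. B = V − Δ·S = -201.5097.
(2,2): S=216.2342. Δ = (V_up−V_dn)/(S_up−S_dn) = (200.3145−268.4924)/(235.6953−153.5263) = -0.8297. V = [p*·200.3145 + (1−p*)·268.4924]/1 = 216.4619. B = V − Δ·S = 395.8774.
(1,0): S=129.2200. Δ = (V_up−V_dn)/(S_up−S_dn) = (229.6849−115.9097)/(140.8498−91.7462) = 2.3170. V = [p*·229.6849 + (1−p*)·115.9097]/1 = 202.7381. B = V − Δ·S = -96.6701.
(1,1): S=198.3800. Δ = (V_up−V_dn)/(S_up−S_dn) = (216.4619−229.6849)/(216.2342−140.8498) = -0.1754. V = [p*·216.4619 + (1−p*)·229.6849]/1 = 219.5936. B = V − Δ·S = 254.3910.
(0,0): S=182.0000. Δ = (V_up−V_dn)/(S_up−S_dn) = (219.5936−202.7381)/(198.3800−129.2200) = 0.2437. V = [p*·219.5936 + (1−p*)·202.7381]/1 = 215.6015. B = V − Δ·S = 171.2449.
The time-0 hedge costs 215.6015, which is the no-arbitrage price.

(0,0): Delta=0.2437 Bond=171.2449
(1,0): Delta=2.3170 Bond=-96.6701
(1,1): Delta=-0.1754 Bond=254.3910
(2,0): Delta=-1.3650 Bond=241.1466
(2,1): Delta=3.0614 Bond=-201.5097
(2,2): Delta=-0.8297 Bond=395.8774
(3,0): Delta=2.2365 Bond=6.5442
(3,1): Delta=-2.0931 Bond=313.9542
(3,2): Delta=4.1034 Bond=-361.4813
(3,3): Delta=-1.8270 Bond=630.9197
V0=215.6015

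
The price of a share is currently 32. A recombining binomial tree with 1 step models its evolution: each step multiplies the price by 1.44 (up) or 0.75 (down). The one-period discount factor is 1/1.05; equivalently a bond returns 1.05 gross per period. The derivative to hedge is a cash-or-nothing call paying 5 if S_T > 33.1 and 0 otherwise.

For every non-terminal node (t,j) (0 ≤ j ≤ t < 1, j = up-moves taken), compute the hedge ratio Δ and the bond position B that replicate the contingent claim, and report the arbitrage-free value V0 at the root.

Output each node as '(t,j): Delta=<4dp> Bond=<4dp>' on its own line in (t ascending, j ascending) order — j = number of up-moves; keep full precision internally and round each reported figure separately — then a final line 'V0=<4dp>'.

(0,0): Delta=0.2264 Bond=-5.1760
V0=2.0704

No-arbitrage ⇒ martingale measure with p* = (R−d)/(u−d) = 0.4348.
Terminal payoffs: V(1,0)=0.0000, V(1,1)=5.0000
Node (0,0) S=32.0000: V=(p*·5.0000+(1−p*)·0.0000)/1.05=2.0704; Δ=(5.0000−0.0000)/(46.0800−24.0000)=0.2264; B=V−Δ·S=-5.1760
Each (Δ,B) replicates both successor values, so the strategy is self-financing and V0 is arbitrage-free.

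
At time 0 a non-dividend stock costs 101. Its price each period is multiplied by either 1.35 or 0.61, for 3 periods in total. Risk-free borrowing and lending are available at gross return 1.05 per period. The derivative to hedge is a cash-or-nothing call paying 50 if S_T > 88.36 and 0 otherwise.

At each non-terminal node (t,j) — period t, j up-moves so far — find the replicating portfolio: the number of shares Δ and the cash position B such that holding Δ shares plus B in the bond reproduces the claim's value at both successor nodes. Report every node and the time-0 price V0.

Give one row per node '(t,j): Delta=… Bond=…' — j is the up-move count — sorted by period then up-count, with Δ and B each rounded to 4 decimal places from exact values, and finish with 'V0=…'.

(0,0): Delta=0.2925 Bond=-1.8947
(1,0): Delta=0.6210 Bond=-22.2285
(1,1): Delta=0.1913 Bond=11.8099
(2,0): Delta=0.0000 Bond=0.0000
(2,1): Delta=0.8124 Bond=-39.2535
(2,2): Delta=0.0000 Bond=47.6190
V0=27.6514

The replicating-portfolio and risk-neutral prices coincide; use p* = (1.05−0.61)/(1.35−0.61) = 0.5946 for the latter.
Payoff layer (t=3): V(3,0)=0.0000, V(3,1)=0.0000, V(3,2)=50.0000, V(3,3)=50.0000
(2,0): S=37.5821. Δ = (V_up−V_dn)/(S_up−S_dn) = (0.0000−0.0000)/(50.7358−22.9251) = 0.0000. V = [p*·0.0000 + (1−p*)·0.0000]/1.05 = 0.0000. B = V − Δ·S = 0.0000.
(2,1): S=83.1735. Δ = (V_up−V_dn)/(S_up−S_dn) = (50.0000−0.0000)/(112.2842−50.7358) = 0.8124. V = [p*·50.0000 + (1−p*)·0.0000]/1.05 = 28.3140. B = V − Δ·S = -39.2535.
(2,2): S=184.0725. Δ = (V_up−V_dn)/(S_up−S_dn) = (50.0000−50.0000)/(248.4979−112.2842) = 0.0000. V = [p*·50.0000 + (1−p*)·50.0000]/1.05 = 47.6190. B = V − Δ·S = 47.6190.
(1,0): S=61.6100. Δ = (V_up−V_dn)/(S_up−S_dn) = (28.3140−0.0000)/(83.1735−37.5821) = 0.6210. V = [p*·28.3140 + (1−p*)·0.0000]/1.05 = 16.0337. B = V − Δ·S = -22.2285.
(1,1): S=136.3500. Δ = (V_up−V_dn)/(S_up−S_dn) = (47.6190−28.3140)/(184.0725−83.1735) = 0.1913. V = [p*·47.6190 + (1−p*)·28.3140]/1.05 = 37.8978. B = V − Δ·S = 11.8099.
(0,0): S=101.0000. Δ = (V_up−V_dn)/(S_up−S_dn) = (37.8978−16.0337)/(136.3500−61.6100) = 0.2925. V = [p*·37.8978 + (1−p*)·16.0337]/1.05 = 27.6514. B = V − Δ·S = -1.8947.
The time-0 hedge costs 27.6514, which is the no-arbitrage price.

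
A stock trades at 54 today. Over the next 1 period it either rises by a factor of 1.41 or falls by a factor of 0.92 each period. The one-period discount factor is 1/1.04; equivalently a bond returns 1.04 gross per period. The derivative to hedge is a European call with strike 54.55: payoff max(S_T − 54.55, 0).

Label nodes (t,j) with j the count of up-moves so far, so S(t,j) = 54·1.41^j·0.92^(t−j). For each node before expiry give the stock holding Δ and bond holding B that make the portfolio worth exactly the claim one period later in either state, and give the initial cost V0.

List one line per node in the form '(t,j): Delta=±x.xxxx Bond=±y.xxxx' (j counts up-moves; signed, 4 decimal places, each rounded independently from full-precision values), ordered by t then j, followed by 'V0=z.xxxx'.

Risk-neutral probability p* = (R−d)/(u−d) = (1.04−0.92)/(1.41−0.92) = 0.2449.
Terminal values V(1,·): V(1,0)=0.0000, V(1,1)=21.5900
Node (0,0) S=54.0000: V=(p*·21.5900+(1−p*)·0.0000)/1.04=5.0840; Δ=(21.5900−0.0000)/(76.1400−49.6800)=0.8159; B=V−Δ·S=-38.9772
Check: Δ(0,0)·S0 + B(0,0) = 5.0840 = V0.

(0,0): Delta=0.8159 Bond=-38.9772
V0=5.0840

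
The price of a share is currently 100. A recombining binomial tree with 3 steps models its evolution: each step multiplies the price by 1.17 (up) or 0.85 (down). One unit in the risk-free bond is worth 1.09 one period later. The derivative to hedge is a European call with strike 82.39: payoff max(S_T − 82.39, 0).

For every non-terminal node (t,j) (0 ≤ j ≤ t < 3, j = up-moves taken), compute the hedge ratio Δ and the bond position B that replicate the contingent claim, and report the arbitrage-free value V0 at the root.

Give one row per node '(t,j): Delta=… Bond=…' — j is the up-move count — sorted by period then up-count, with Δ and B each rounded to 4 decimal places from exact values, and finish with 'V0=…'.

(0,0): Delta=0.9655 Bond=-59.9186
(1,0): Delta=0.8231 Bond=-53.2070
(1,1): Delta=1.0000 Bond=-69.3460
(2,0): Delta=0.0927 Bond=-5.2211
(2,1): Delta=1.0000 Bond=-75.5872
(2,2): Delta=1.0000 Bond=-75.5872
V0=36.6329

Risk-neutral probability p* = (R−d)/(u−d) = (1.09−0.85)/(1.17−0.85) = 0.7500.
At expiry t=3: V(3,0)=0.0000, V(3,1)=2.1425, V(3,2)=33.9665, V(3,3)=77.7713
Node (2,0) S=72.2500: V=(p*·2.1425+(1−p*)·0.0000)/1.09=1.4742; Δ=(2.1425−0.0000)/(84.5325−61.4125)=0.0927; B=V−Δ·S=-5.2211
Node (2,1) S=99.4500: V=(p*·33.9665+(1−p*)·2.1425)/1.09=23.8628; Δ=(33.9665−2.1425)/(116.3565−84.5325)=1.0000; B=V−Δ·S=-75.5872
Node (2,2) S=136.8900: V=(p*·77.7713+(1−p*)·33.9665)/1.09=61.3028; Δ=(77.7713−33.9665)/(160.1613−116.3565)=1.0000; B=V−Δ·S=-75.5872
Node (1,0) S=85.0000: V=(p*·23.8628+(1−p*)·1.4742)/1.09=16.7575; Δ=(23.8628−1.4742)/(99.4500−72.2500)=0.8231; B=V−Δ·S=-53.2070
Node (1,1) S=117.0000: V=(p*·61.3028+(1−p*)·23.8628)/1.09=47.6540; Δ=(61.3028−23.8628)/(136.8900−99.4500)=1.0000; B=V−Δ·S=-69.3460
Node (0,0) S=100.0000: V=(p*·47.6540+(1−p*)·16.7575)/1.09=36.6329; Δ=(47.6540−16.7575)/(117.0000−85.0000)=0.9655; B=V−Δ·S=-59.9186
Self-financing check: at every node Δ·S+B equals the discounted successor values.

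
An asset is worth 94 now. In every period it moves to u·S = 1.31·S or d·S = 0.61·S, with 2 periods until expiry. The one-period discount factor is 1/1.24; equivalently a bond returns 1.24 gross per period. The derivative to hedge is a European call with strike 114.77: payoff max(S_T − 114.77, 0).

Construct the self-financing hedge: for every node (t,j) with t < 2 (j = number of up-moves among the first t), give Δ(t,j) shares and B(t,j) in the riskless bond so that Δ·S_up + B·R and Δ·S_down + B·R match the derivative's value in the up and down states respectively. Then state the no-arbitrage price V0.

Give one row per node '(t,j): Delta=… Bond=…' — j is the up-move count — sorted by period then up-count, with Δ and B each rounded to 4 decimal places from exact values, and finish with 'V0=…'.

(0,0): Delta=0.5134 Bond=-23.7405
(1,0): Delta=0.0000 Bond=0.0000
(1,1): Delta=0.5400 Bond=-32.7091
V0=24.5188

Under the risk-neutral measure, an up-move has probability p* = (R−d)/(u−d) = 0.9000 and values discount at R = 1.24.
Terminal values V(2,·): V(2,0)=0.0000, V(2,1)=0.0000, V(2,2)=46.5434
  t=1,j=0: stock 57.3400 → up 75.1154 (V=0.0000), down 34.9774 (V=0.0000). Price 0.0000; hedge Δ=0.0000, bond B=0.0000.
  t=1,j=1: stock 123.1400 → up 161.3134 (V=46.5434), down 75.1154 (V=0.0000). Price 33.7815; hedge Δ=0.5400, bond B=-32.7091.
  t=0,j=0: stock 94.0000 → up 123.1400 (V=33.7815), down 57.3400 (V=0.0000). Price 24.5188; hedge Δ=0.5134, bond B=-23.7405.
Root portfolio cost Δ·94+B reproduces V0=24.5188.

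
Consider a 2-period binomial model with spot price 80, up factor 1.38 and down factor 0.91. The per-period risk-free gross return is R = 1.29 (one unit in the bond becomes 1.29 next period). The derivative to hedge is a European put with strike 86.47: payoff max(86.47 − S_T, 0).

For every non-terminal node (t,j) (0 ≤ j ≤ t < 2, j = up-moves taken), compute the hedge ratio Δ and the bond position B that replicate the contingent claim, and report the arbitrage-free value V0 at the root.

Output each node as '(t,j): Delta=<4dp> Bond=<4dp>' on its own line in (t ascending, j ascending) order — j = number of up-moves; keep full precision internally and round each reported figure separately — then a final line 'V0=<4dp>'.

Under the risk-neutral measure, an up-move has probability p* = (R−d)/(u−d) = 0.8085 and values discount at R = 1.29.
Terminal payoffs: V(2,0)=20.2220, V(2,1)=0.0000, V(2,2)=0.0000
(1,0): S=72.8000. Δ = (V_up−V_dn)/(S_up−S_dn) = (0.0000−20.2220)/(100.4640−66.2480) = -0.5910. V = [p*·0.0000 + (1−p*)·20.2220]/1.29 = 3.0018. B = V − Δ·S = 46.0273.
(1,1): S=110.4000. Δ = (V_up−V_dn)/(S_up−S_dn) = (0.0000−0.0000)/(152.3520−100.4640) = 0.0000. V = [p*·0.0000 + (1−p*)·0.0000]/1.29 = 0.0000. B = V − Δ·S = 0.0000.
(0,0): S=80.0000. Δ = (V_up−V_dn)/(S_up−S_dn) = (0.0000−3.0018)/(110.4000−72.8000) = -0.0798. V = [p*·0.0000 + (1−p*)·3.0018]/1.29 = 0.4456. B = V − Δ·S = 6.8324.
Self-financing check: at every node Δ·S+B equals the discounted successor values.

(0,0): Delta=-0.0798 Bond=6.8324
(1,0): Delta=-0.5910 Bond=46.0273
(1,1): Delta=0.0000 Bond=0.0000
V0=0.4456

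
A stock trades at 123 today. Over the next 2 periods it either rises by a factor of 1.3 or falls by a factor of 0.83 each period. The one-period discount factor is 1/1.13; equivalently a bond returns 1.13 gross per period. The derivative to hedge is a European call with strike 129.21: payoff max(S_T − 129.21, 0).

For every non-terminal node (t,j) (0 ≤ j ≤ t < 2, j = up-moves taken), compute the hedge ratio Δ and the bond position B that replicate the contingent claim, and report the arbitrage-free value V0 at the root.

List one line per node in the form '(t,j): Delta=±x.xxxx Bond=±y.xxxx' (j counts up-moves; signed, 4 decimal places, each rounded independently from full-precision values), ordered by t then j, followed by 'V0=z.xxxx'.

Since d<R<u, set p* = (R−d)/(u−d) = 0.6383; price each node as the discounted p*-expectation of its children.
Payoff layer (t=2): V(2,0)=0.0000, V(2,1)=3.5070, V(2,2)=78.6600
(1,0): S=102.0900. Δ = (V_up−V_dn)/(S_up−S_dn) = (3.5070−0.0000)/(132.7170−84.7347) = 0.0731. V = [p*·3.5070 + (1−p*)·0.0000]/1.13 = 1.9810. B = V − Δ·S = -5.4807.
(1,1): S=159.9000. Δ = (V_up−V_dn)/(S_up−S_dn) = (78.6600−3.5070)/(207.8700−132.7170) = 1.0000. V = [p*·78.6600 + (1−p*)·3.5070]/1.13 = 45.5549. B = V − Δ·S = -114.3451.
(0,0): S=123.0000. Δ = (V_up−V_dn)/(S_up−S_dn) = (45.5549−1.9810)/(159.9000−102.0900) = 0.7537. V = [p*·45.5549 + (1−p*)·1.9810]/1.13 = 26.3665. B = V − Δ·S = -66.3439.
The time-0 hedge costs 26.3665, which is the no-arbitrage price.

(0,0): Delta=0.7537 Bond=-66.3439
(1,0): Delta=0.0731 Bond=-5.4807
(1,1): Delta=1.0000 Bond=-114.3451
V0=26.3665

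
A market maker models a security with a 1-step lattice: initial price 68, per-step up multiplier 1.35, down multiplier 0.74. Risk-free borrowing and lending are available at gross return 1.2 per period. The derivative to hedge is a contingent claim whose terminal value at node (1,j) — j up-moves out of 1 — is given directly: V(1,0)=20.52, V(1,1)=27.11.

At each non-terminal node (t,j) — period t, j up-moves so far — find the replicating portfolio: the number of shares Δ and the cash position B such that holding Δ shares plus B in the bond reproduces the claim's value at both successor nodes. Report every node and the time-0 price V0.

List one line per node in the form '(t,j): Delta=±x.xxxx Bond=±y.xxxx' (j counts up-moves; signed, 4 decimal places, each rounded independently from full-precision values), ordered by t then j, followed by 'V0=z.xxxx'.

(0,0): Delta=0.1589 Bond=10.4380
V0=21.2413

Risk-neutral probability p* = (R−d)/(u−d) = (1.2−0.74)/(1.35−0.74) = 0.7541.
At expiry t=1: V(1,0)=20.5200, V(1,1)=27.1100
Node (0,0) S=68.0000: V=(p*·27.1100+(1−p*)·20.5200)/1.2=21.2413; Δ=(27.1100−20.5200)/(91.8000−50.3200)=0.1589; B=V−Δ·S=10.4380
Check: Δ(0,0)·S0 + B(0,0) = 21.2413 = V0.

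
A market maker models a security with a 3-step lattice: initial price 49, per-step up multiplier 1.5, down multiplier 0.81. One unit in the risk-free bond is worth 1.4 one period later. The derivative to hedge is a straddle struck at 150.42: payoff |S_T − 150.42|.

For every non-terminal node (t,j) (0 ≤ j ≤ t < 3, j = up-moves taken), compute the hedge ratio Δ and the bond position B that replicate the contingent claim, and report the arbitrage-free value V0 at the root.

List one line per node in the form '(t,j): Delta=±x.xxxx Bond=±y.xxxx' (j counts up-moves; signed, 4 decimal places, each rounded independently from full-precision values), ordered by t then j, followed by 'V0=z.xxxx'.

Under the risk-neutral measure, an up-move has probability p* = (R−d)/(u−d) = 0.8551 and values discount at R = 1.4.
Terminal payoffs: V(3,0)=124.3794, V(3,1)=102.1966, V(3,2)=61.1175, V(3,3)=14.9550
Node (2,0) S=32.1489: V=(p*·102.1966+(1−p*)·124.3794)/1.4=75.2940; Δ=(102.1966−124.3794)/(48.2234−26.0406)=-1.0000; B=V−Δ·S=107.4429
Node (2,1) S=59.5350: V=(p*·61.1175+(1−p*)·102.1966)/1.4=47.9079; Δ=(61.1175−102.1966)/(89.3025−48.2234)=-1.0000; B=V−Δ·S=107.4429
Node (2,2) S=110.2500: V=(p*·14.9550+(1−p*)·61.1175)/1.4=15.4609; Δ=(14.9550−61.1175)/(165.3750−89.3025)=-0.6068; B=V−Δ·S=82.3630
Node (1,0) S=39.6900: V=(p*·47.9079+(1−p*)·75.2940)/1.4=37.0549; Δ=(47.9079−75.2940)/(59.5350−32.1489)=-1.0000; B=V−Δ·S=76.7449
Node (1,1) S=73.5000: V=(p*·15.4609+(1−p*)·47.9079)/1.4=14.4024; Δ=(15.4609−47.9079)/(110.2500−59.5350)=-0.6398; B=V−Δ·S=61.4270
Node (0,0) S=49.0000: V=(p*·14.4024+(1−p*)·37.0549)/1.4=12.6324; Δ=(14.4024−37.0549)/(73.5000−39.6900)=-0.6700; B=V−Δ·S=45.4621
Check: Δ(0,0)·S0 + B(0,0) = 12.6324 = V0.

(0,0): Delta=-0.6700 Bond=45.4621
(1,0): Delta=-1.0000 Bond=76.7449
(1,1): Delta=-0.6398 Bond=61.4270
(2,0): Delta=-1.0000 Bond=107.4429
(2,1): Delta=-1.0000 Bond=107.4429
(2,2): Delta=-0.6068 Bond=82.3630
V0=12.6324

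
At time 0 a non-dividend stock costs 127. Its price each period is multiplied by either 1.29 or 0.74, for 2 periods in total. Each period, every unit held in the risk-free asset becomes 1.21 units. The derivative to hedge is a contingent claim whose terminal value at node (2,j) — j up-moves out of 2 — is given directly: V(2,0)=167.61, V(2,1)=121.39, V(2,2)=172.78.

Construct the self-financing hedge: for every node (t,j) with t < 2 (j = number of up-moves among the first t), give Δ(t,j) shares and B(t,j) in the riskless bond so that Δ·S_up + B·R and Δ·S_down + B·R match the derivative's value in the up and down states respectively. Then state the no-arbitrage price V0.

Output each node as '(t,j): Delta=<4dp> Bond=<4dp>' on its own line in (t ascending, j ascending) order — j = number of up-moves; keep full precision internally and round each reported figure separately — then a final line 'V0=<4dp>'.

(0,0): Delta=0.4400 Bond=53.3246
(1,0): Delta=-0.8942 Bond=189.9148
(1,1): Delta=0.5703 Bond=43.1794
V0=109.2107

The replicating-portfolio and risk-neutral prices coincide; use p* = (1.21−0.74)/(1.29−0.74) = 0.8545 for the latter.
At expiry t=2: V(2,0)=167.6100, V(2,1)=121.3900, V(2,2)=172.7800
(1,0): S=93.9800. Δ = (V_up−V_dn)/(S_up−S_dn) = (121.3900−167.6100)/(121.2342−69.5452) = -0.8942. V = [p*·121.3900 + (1−p*)·167.6100]/1.21 = 105.8784. B = V − Δ·S = 189.9148.
(1,1): S=163.8300. Δ = (V_up−V_dn)/(S_up−S_dn) = (172.7800−121.3900)/(211.3407−121.2342) = 0.5703. V = [p*·172.7800 + (1−p*)·121.3900]/1.21 = 136.6158. B = V − Δ·S = 43.1794.
(0,0): S=127.0000. Δ = (V_up−V_dn)/(S_up−S_dn) = (136.6158−105.8784)/(163.8300−93.9800) = 0.4400. V = [p*·136.6158 + (1−p*)·105.8784]/1.21 = 109.2107. B = V − Δ·S = 53.3246.
The time-0 hedge costs 109.2107, which is the no-arbitrage price.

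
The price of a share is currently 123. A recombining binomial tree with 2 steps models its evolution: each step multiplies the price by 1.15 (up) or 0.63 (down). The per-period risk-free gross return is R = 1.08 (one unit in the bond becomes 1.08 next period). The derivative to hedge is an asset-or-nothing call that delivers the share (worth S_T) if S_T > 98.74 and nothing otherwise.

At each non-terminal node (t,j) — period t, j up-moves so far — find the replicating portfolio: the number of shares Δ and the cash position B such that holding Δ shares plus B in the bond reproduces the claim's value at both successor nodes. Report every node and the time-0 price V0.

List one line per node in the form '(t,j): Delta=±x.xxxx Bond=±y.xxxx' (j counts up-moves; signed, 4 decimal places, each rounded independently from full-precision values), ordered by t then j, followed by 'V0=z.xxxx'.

Risk-neutral probability p* = (R−d)/(u−d) = (1.08−0.63)/(1.15−0.63) = 0.8654.
Terminal values V(2,·): V(2,0)=0.0000, V(2,1)=0.0000, V(2,2)=162.6675
(1,0): S=77.4900. Δ = (V_up−V_dn)/(S_up−S_dn) = (0.0000−0.0000)/(89.1135−48.8187) = 0.0000. V = [p*·0.0000 + (1−p*)·0.0000]/1.08 = 0.0000. B = V − Δ·S = 0.0000.
(1,1): S=141.4500. Δ = (V_up−V_dn)/(S_up−S_dn) = (162.6675−0.0000)/(162.6675−89.1135) = 2.2115. V = [p*·162.6675 + (1−p*)·0.0000]/1.08 = 130.3425. B = V − Δ·S = -182.4796.
(0,0): S=123.0000. Δ = (V_up−V_dn)/(S_up−S_dn) = (130.3425−0.0000)/(141.4500−77.4900) = 2.0379. V = [p*·130.3425 + (1−p*)·0.0000]/1.08 = 104.4411. B = V − Δ·S = -146.2176.
Root portfolio cost Δ·123+B reproduces V0=104.4411.

(0,0): Delta=2.0379 Bond=-146.2176
(1,0): Delta=0.0000 Bond=0.0000
(1,1): Delta=2.2115 Bond=-182.4796
V0=104.4411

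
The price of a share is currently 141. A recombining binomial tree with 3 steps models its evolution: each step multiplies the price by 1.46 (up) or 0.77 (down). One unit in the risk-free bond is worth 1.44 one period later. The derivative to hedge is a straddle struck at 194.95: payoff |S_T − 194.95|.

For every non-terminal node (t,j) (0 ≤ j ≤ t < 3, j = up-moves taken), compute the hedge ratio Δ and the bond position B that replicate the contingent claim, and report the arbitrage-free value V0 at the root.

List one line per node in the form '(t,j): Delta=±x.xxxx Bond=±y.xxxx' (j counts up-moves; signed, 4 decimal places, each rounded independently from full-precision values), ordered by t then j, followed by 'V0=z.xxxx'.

No-arbitrage ⇒ martingale measure with p* = (R−d)/(u−d) = 0.9710.
Terminal payoffs: V(3,0)=130.5788, V(3,1)=72.8956, V(3,2)=36.4778, V(3,3)=243.8612
(2,0): S=83.5989. Δ = (V_up−V_dn)/(S_up−S_dn) = (72.8956−130.5788)/(122.0544−64.3712) = -1.0000. V = [p*·72.8956 + (1−p*)·130.5788]/1.44 = 51.7830. B = V − Δ·S = 135.3819.
(2,1): S=158.5122. Δ = (V_up−V_dn)/(S_up−S_dn) = (36.4778−72.8956)/(231.4278−122.0544) = -0.3330. V = [p*·36.4778 + (1−p*)·72.8956]/1.44 = 26.0649. B = V − Δ·S = 78.8443.
(2,2): S=300.5556. Δ = (V_up−V_dn)/(S_up−S_dn) = (243.8612−36.4778)/(438.8112−231.4278) = 1.0000. V = [p*·243.8612 + (1−p*)·36.4778]/1.44 = 165.1737. B = V − Δ·S = -135.3819.
(1,0): S=108.5700. Δ = (V_up−V_dn)/(S_up−S_dn) = (26.0649−51.7830)/(158.5122−83.5989) = -0.3433. V = [p*·26.0649 + (1−p*)·51.7830]/1.44 = 18.6183. B = V − Δ·S = 55.8910.
(1,1): S=205.8600. Δ = (V_up−V_dn)/(S_up−S_dn) = (165.1737−26.0649)/(300.5556−158.5122) = 0.9793. V = [p*·165.1737 + (1−p*)·26.0649]/1.44 = 111.9038. B = V − Δ·S = -89.7031.
(0,0): S=141.0000. Δ = (V_up−V_dn)/(S_up−S_dn) = (111.9038−18.6183)/(205.8600−108.5700) = 0.9588. V = [p*·111.9038 + (1−p*)·18.6183]/1.44 = 75.8333. B = V − Δ·S = -59.3632.
Each (Δ,B) replicates both successor values, so the strategy is self-financing and V0 is arbitrage-free.

(0,0): Delta=0.9588 Bond=-59.3632
(1,0): Delta=-0.3433 Bond=55.8910
(1,1): Delta=0.9793 Bond=-89.7031
(2,0): Delta=-1.0000 Bond=135.3819
(2,1): Delta=-0.3330 Bond=78.8443
(2,2): Delta=1.0000 Bond=-135.3819
V0=75.8333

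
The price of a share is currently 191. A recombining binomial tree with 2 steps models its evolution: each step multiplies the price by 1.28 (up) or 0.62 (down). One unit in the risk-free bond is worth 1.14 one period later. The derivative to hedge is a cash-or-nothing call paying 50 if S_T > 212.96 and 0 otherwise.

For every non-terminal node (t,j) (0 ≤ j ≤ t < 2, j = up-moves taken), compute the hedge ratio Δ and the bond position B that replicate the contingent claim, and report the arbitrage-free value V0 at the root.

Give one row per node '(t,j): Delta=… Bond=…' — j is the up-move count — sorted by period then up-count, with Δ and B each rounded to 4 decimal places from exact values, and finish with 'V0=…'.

Under the risk-neutral measure, an up-move has probability p* = (R−d)/(u−d) = 0.7879 and values discount at R = 1.14.
At expiry t=2: V(2,0)=0.0000, V(2,1)=0.0000, V(2,2)=50.0000
  t=1,j=0: stock 118.4200 → up 151.5776 (V=0.0000), down 73.4204 (V=0.0000). Price 0.0000; hedge Δ=0.0000, bond B=0.0000.
  t=1,j=1: stock 244.4800 → up 312.9344 (V=50.0000), down 151.5776 (V=0.0000). Price 34.5561; hedge Δ=0.3099, bond B=-41.2015.
  t=0,j=0: stock 191.0000 → up 244.4800 (V=34.5561), down 118.4200 (V=0.0000). Price 23.8825; hedge Δ=0.2741, bond B=-28.4752.
The time-0 hedge costs 23.8825, which is the no-arbitrage price.

(0,0): Delta=0.2741 Bond=-28.4752
(1,0): Delta=0.0000 Bond=0.0000
(1,1): Delta=0.3099 Bond=-41.2015
V0=23.8825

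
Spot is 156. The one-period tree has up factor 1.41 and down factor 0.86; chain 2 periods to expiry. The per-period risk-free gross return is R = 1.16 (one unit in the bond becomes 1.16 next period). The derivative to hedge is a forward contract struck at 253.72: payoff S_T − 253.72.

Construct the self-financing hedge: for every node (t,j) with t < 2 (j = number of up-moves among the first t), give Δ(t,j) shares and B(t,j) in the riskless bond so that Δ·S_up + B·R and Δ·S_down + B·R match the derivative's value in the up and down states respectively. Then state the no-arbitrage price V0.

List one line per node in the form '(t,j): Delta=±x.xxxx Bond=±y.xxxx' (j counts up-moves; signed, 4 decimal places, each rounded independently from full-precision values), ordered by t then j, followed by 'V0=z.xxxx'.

The replicating-portfolio and risk-neutral prices coincide; use p* = (1.16−0.86)/(1.41−0.86) = 0.5455 for the latter.
At expiry t=2: V(2,0)=-138.3424, V(2,1)=-64.5544, V(2,2)=56.4236
Node (1,0) S=134.1600: V=(p*·-64.5544+(1−p*)·-138.3424)/1.16=-84.5641; Δ=(-64.5544−-138.3424)/(189.1656−115.3776)=1.0000; B=V−Δ·S=-218.7241
Node (1,1) S=219.9600: V=(p*·56.4236+(1−p*)·-64.5544)/1.16=1.2359; Δ=(56.4236−-64.5544)/(310.1436−189.1656)=1.0000; B=V−Δ·S=-218.7241
Node (0,0) S=156.0000: V=(p*·1.2359+(1−p*)·-84.5641)/1.16=-32.5553; Δ=(1.2359−-84.5641)/(219.9600−134.1600)=1.0000; B=V−Δ·S=-188.5553
Each (Δ,B) replicates both successor values, so the strategy is self-financing and V0 is arbitrage-free.

(0,0): Delta=1.0000 Bond=-188.5553
(1,0): Delta=1.0000 Bond=-218.7241
(1,1): Delta=1.0000 Bond=-218.7241
V0=-32.5553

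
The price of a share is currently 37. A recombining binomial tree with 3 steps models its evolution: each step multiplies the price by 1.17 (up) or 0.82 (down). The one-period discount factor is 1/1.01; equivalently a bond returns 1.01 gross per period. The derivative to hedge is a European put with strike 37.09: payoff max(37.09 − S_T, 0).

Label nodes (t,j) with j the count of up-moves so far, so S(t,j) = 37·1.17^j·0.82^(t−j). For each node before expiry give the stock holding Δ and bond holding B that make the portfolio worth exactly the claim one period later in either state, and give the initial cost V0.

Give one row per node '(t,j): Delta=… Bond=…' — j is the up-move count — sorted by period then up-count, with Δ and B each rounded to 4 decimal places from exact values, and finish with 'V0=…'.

The replicating-portfolio and risk-neutral prices coincide; use p* = (1.01−0.82)/(1.17−0.82) = 0.5429 for the latter.
Terminal payoffs: V(3,0)=16.6894, V(3,1)=7.9818, V(3,2)=0.0000, V(3,3)=0.0000
(2,0): S=24.8788. Δ = (V_up−V_dn)/(S_up−S_dn) = (7.9818−16.6894)/(29.1082−20.4006) = -1.0000. V = [p*·7.9818 + (1−p*)·16.6894]/1.01 = 11.8440. B = V − Δ·S = 36.7228.
(2,1): S=35.4978. Δ = (V_up−V_dn)/(S_up−S_dn) = (0.0000−7.9818)/(41.5324−29.1082) = -0.6424. V = [p*·0.0000 + (1−p*)·7.9818]/1.01 = 3.6127. B = V − Δ·S = 26.4179.
(2,2): S=50.6493. Δ = (V_up−V_dn)/(S_up−S_dn) = (0.0000−0.0000)/(59.2597−41.5324) = 0.0000. V = [p*·0.0000 + (1−p*)·0.0000]/1.01 = 0.0000. B = V − Δ·S = 0.0000.
(1,0): S=30.3400. Δ = (V_up−V_dn)/(S_up−S_dn) = (3.6127−11.8440)/(35.4978−24.8788) = -0.7751. V = [p*·3.6127 + (1−p*)·11.8440]/1.01 = 7.3025. B = V − Δ·S = 30.8205.
(1,1): S=43.2900. Δ = (V_up−V_dn)/(S_up−S_dn) = (0.0000−3.6127)/(50.6493−35.4978) = -0.2384. V = [p*·0.0000 + (1−p*)·3.6127]/1.01 = 1.6352. B = V − Δ·S = 11.9572.
(0,0): S=37.0000. Δ = (V_up−V_dn)/(S_up−S_dn) = (1.6352−7.3025)/(43.2900−30.3400) = -0.4376. V = [p*·1.6352 + (1−p*)·7.3025]/1.01 = 4.1841. B = V − Δ·S = 20.3766.
The time-0 hedge costs 4.1841, which is the no-arbitrage price.

(0,0): Delta=-0.4376 Bond=20.3766
(1,0): Delta=-0.7751 Bond=30.8205
(1,1): Delta=-0.2384 Bond=11.9572
(2,0): Delta=-1.0000 Bond=36.7228
(2,1): Delta=-0.6424 Bond=26.4179
(2,2): Delta=0.0000 Bond=0.0000
V0=4.1841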